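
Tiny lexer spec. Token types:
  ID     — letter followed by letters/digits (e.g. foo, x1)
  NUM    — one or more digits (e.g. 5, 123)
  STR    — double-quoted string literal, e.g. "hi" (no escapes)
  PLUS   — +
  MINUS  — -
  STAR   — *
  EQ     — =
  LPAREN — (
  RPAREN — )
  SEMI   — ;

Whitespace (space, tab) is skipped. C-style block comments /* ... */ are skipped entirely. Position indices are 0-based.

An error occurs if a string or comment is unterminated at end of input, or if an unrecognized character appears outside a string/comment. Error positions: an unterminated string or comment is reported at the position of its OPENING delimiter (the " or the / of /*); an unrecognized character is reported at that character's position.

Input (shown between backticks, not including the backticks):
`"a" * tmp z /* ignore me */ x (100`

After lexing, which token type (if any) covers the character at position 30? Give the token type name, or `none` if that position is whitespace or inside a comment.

Answer: LPAREN

Derivation:
pos=0: enter STRING mode
pos=0: emit STR "a" (now at pos=3)
pos=4: emit STAR '*'
pos=6: emit ID 'tmp' (now at pos=9)
pos=10: emit ID 'z' (now at pos=11)
pos=12: enter COMMENT mode (saw '/*')
exit COMMENT mode (now at pos=27)
pos=28: emit ID 'x' (now at pos=29)
pos=30: emit LPAREN '('
pos=31: emit NUM '100' (now at pos=34)
DONE. 7 tokens: [STR, STAR, ID, ID, ID, LPAREN, NUM]
Position 30: char is '(' -> LPAREN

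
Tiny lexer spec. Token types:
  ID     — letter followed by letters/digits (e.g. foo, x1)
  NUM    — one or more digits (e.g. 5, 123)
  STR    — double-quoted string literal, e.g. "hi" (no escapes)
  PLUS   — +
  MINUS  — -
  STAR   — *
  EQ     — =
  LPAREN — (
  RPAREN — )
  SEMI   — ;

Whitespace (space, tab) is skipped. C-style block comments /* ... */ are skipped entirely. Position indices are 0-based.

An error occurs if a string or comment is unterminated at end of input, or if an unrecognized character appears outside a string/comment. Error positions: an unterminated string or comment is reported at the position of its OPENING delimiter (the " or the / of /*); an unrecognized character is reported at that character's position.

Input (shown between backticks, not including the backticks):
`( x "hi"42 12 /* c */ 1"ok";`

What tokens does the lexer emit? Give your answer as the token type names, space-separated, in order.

pos=0: emit LPAREN '('
pos=2: emit ID 'x' (now at pos=3)
pos=4: enter STRING mode
pos=4: emit STR "hi" (now at pos=8)
pos=8: emit NUM '42' (now at pos=10)
pos=11: emit NUM '12' (now at pos=13)
pos=14: enter COMMENT mode (saw '/*')
exit COMMENT mode (now at pos=21)
pos=22: emit NUM '1' (now at pos=23)
pos=23: enter STRING mode
pos=23: emit STR "ok" (now at pos=27)
pos=27: emit SEMI ';'
DONE. 8 tokens: [LPAREN, ID, STR, NUM, NUM, NUM, STR, SEMI]

Answer: LPAREN ID STR NUM NUM NUM STR SEMI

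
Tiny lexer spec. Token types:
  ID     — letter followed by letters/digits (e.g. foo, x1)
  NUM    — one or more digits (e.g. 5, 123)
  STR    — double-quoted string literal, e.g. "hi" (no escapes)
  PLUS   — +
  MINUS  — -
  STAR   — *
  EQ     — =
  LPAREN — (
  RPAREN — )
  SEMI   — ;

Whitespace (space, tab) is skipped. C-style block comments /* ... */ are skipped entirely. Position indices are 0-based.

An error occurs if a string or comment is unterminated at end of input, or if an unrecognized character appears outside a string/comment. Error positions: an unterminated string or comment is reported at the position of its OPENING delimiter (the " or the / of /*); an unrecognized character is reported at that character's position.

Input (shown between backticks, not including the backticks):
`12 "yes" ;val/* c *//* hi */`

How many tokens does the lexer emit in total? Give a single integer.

pos=0: emit NUM '12' (now at pos=2)
pos=3: enter STRING mode
pos=3: emit STR "yes" (now at pos=8)
pos=9: emit SEMI ';'
pos=10: emit ID 'val' (now at pos=13)
pos=13: enter COMMENT mode (saw '/*')
exit COMMENT mode (now at pos=20)
pos=20: enter COMMENT mode (saw '/*')
exit COMMENT mode (now at pos=28)
DONE. 4 tokens: [NUM, STR, SEMI, ID]

Answer: 4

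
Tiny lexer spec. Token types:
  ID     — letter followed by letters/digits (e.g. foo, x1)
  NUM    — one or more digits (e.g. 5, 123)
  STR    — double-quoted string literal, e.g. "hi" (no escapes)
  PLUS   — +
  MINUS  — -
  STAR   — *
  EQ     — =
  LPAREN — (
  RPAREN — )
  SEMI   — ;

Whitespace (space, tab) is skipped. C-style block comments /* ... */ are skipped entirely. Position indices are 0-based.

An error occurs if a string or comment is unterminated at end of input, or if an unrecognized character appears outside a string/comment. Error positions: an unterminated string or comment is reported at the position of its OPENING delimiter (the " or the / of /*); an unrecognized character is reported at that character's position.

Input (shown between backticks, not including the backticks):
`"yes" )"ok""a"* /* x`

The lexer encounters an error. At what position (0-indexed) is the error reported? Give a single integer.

pos=0: enter STRING mode
pos=0: emit STR "yes" (now at pos=5)
pos=6: emit RPAREN ')'
pos=7: enter STRING mode
pos=7: emit STR "ok" (now at pos=11)
pos=11: enter STRING mode
pos=11: emit STR "a" (now at pos=14)
pos=14: emit STAR '*'
pos=16: enter COMMENT mode (saw '/*')
pos=16: ERROR — unterminated comment (reached EOF)

Answer: 16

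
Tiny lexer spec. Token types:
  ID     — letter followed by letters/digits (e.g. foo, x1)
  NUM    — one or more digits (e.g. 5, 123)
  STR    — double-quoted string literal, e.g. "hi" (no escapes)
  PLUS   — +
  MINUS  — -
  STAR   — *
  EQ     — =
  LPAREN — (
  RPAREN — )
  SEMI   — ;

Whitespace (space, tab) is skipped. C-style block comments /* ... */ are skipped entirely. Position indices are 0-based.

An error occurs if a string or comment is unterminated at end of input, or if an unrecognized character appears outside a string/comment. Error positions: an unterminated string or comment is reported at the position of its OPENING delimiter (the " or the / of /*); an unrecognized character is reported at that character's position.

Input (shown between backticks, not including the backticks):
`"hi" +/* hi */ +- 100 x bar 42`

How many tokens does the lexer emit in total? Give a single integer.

pos=0: enter STRING mode
pos=0: emit STR "hi" (now at pos=4)
pos=5: emit PLUS '+'
pos=6: enter COMMENT mode (saw '/*')
exit COMMENT mode (now at pos=14)
pos=15: emit PLUS '+'
pos=16: emit MINUS '-'
pos=18: emit NUM '100' (now at pos=21)
pos=22: emit ID 'x' (now at pos=23)
pos=24: emit ID 'bar' (now at pos=27)
pos=28: emit NUM '42' (now at pos=30)
DONE. 8 tokens: [STR, PLUS, PLUS, MINUS, NUM, ID, ID, NUM]

Answer: 8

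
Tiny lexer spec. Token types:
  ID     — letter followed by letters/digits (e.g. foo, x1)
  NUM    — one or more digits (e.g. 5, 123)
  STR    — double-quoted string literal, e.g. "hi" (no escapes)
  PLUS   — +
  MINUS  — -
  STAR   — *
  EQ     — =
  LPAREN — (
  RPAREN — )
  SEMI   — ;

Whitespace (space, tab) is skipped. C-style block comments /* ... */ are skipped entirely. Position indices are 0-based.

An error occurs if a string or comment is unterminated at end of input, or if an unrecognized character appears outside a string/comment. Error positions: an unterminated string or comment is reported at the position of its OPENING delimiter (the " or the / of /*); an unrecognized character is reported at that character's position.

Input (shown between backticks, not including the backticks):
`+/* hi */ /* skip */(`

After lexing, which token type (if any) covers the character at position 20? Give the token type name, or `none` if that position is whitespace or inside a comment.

Answer: LPAREN

Derivation:
pos=0: emit PLUS '+'
pos=1: enter COMMENT mode (saw '/*')
exit COMMENT mode (now at pos=9)
pos=10: enter COMMENT mode (saw '/*')
exit COMMENT mode (now at pos=20)
pos=20: emit LPAREN '('
DONE. 2 tokens: [PLUS, LPAREN]
Position 20: char is '(' -> LPAREN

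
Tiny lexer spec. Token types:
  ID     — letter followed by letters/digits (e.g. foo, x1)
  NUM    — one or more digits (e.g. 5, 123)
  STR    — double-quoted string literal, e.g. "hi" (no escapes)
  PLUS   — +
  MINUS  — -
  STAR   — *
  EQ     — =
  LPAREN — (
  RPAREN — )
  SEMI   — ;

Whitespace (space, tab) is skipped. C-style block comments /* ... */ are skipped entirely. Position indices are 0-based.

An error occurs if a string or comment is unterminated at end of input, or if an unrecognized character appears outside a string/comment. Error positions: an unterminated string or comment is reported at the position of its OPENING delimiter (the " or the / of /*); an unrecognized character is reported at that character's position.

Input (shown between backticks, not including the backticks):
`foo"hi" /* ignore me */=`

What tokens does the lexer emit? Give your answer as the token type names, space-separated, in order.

Answer: ID STR EQ

Derivation:
pos=0: emit ID 'foo' (now at pos=3)
pos=3: enter STRING mode
pos=3: emit STR "hi" (now at pos=7)
pos=8: enter COMMENT mode (saw '/*')
exit COMMENT mode (now at pos=23)
pos=23: emit EQ '='
DONE. 3 tokens: [ID, STR, EQ]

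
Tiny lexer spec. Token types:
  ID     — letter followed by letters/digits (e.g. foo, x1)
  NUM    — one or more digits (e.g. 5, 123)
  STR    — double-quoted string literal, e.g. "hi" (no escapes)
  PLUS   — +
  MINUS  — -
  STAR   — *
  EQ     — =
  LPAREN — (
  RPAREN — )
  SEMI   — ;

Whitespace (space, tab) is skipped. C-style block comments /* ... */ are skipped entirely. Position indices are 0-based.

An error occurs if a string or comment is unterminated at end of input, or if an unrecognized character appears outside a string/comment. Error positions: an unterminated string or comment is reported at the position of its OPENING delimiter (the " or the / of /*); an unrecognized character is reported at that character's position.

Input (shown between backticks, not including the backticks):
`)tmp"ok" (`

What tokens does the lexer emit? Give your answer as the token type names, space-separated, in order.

Answer: RPAREN ID STR LPAREN

Derivation:
pos=0: emit RPAREN ')'
pos=1: emit ID 'tmp' (now at pos=4)
pos=4: enter STRING mode
pos=4: emit STR "ok" (now at pos=8)
pos=9: emit LPAREN '('
DONE. 4 tokens: [RPAREN, ID, STR, LPAREN]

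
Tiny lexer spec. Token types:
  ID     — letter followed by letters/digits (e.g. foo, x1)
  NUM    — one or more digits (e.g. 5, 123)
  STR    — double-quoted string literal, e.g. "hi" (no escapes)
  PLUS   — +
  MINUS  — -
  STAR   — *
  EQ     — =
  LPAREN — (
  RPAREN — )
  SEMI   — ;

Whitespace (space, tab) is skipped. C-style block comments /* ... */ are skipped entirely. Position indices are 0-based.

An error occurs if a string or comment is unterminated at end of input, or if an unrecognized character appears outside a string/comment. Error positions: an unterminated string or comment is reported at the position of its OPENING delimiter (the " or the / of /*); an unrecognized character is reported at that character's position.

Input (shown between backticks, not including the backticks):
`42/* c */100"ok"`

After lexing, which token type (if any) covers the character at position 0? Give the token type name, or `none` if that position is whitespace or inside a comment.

Answer: NUM

Derivation:
pos=0: emit NUM '42' (now at pos=2)
pos=2: enter COMMENT mode (saw '/*')
exit COMMENT mode (now at pos=9)
pos=9: emit NUM '100' (now at pos=12)
pos=12: enter STRING mode
pos=12: emit STR "ok" (now at pos=16)
DONE. 3 tokens: [NUM, NUM, STR]
Position 0: char is '4' -> NUM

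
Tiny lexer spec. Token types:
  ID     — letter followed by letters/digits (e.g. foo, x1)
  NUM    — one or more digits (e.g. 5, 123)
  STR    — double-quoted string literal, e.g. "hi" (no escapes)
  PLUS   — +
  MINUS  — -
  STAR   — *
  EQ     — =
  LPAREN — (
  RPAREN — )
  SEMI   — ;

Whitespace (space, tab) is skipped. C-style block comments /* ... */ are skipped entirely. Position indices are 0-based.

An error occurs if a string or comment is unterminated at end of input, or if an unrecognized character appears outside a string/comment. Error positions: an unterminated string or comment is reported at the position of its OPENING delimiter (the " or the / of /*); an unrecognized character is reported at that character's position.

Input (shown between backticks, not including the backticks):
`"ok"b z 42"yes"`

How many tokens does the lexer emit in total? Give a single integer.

pos=0: enter STRING mode
pos=0: emit STR "ok" (now at pos=4)
pos=4: emit ID 'b' (now at pos=5)
pos=6: emit ID 'z' (now at pos=7)
pos=8: emit NUM '42' (now at pos=10)
pos=10: enter STRING mode
pos=10: emit STR "yes" (now at pos=15)
DONE. 5 tokens: [STR, ID, ID, NUM, STR]

Answer: 5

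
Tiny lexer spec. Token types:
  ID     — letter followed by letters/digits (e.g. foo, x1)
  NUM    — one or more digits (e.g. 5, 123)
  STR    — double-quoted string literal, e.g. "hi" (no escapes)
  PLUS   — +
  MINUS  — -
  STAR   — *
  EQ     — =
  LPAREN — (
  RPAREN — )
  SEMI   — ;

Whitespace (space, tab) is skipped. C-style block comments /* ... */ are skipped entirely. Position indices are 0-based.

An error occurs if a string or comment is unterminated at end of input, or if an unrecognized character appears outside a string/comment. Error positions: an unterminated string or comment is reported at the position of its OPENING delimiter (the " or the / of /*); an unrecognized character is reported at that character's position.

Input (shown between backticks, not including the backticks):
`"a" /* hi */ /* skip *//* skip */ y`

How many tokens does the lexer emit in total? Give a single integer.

Answer: 2

Derivation:
pos=0: enter STRING mode
pos=0: emit STR "a" (now at pos=3)
pos=4: enter COMMENT mode (saw '/*')
exit COMMENT mode (now at pos=12)
pos=13: enter COMMENT mode (saw '/*')
exit COMMENT mode (now at pos=23)
pos=23: enter COMMENT mode (saw '/*')
exit COMMENT mode (now at pos=33)
pos=34: emit ID 'y' (now at pos=35)
DONE. 2 tokens: [STR, ID]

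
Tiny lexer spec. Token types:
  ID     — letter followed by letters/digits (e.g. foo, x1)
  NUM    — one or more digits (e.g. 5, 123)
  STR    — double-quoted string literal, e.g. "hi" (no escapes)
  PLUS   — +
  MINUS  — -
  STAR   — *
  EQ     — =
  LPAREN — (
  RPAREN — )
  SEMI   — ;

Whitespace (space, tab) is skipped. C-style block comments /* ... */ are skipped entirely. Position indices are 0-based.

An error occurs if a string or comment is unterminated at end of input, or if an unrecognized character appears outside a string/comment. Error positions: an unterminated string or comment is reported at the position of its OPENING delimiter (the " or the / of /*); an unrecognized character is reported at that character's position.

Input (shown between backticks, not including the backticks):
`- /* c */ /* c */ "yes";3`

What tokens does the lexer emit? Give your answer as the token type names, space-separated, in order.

pos=0: emit MINUS '-'
pos=2: enter COMMENT mode (saw '/*')
exit COMMENT mode (now at pos=9)
pos=10: enter COMMENT mode (saw '/*')
exit COMMENT mode (now at pos=17)
pos=18: enter STRING mode
pos=18: emit STR "yes" (now at pos=23)
pos=23: emit SEMI ';'
pos=24: emit NUM '3' (now at pos=25)
DONE. 4 tokens: [MINUS, STR, SEMI, NUM]

Answer: MINUS STR SEMI NUM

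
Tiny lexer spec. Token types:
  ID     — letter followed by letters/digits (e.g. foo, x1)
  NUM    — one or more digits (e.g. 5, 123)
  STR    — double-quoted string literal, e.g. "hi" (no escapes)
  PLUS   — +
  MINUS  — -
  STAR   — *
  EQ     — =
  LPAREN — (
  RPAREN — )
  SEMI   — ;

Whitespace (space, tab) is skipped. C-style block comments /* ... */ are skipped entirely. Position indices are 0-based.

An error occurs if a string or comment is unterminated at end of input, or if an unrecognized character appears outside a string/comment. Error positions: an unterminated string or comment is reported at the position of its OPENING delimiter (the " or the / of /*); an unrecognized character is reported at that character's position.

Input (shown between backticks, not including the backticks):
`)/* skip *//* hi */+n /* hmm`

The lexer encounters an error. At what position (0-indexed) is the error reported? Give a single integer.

pos=0: emit RPAREN ')'
pos=1: enter COMMENT mode (saw '/*')
exit COMMENT mode (now at pos=11)
pos=11: enter COMMENT mode (saw '/*')
exit COMMENT mode (now at pos=19)
pos=19: emit PLUS '+'
pos=20: emit ID 'n' (now at pos=21)
pos=22: enter COMMENT mode (saw '/*')
pos=22: ERROR — unterminated comment (reached EOF)

Answer: 22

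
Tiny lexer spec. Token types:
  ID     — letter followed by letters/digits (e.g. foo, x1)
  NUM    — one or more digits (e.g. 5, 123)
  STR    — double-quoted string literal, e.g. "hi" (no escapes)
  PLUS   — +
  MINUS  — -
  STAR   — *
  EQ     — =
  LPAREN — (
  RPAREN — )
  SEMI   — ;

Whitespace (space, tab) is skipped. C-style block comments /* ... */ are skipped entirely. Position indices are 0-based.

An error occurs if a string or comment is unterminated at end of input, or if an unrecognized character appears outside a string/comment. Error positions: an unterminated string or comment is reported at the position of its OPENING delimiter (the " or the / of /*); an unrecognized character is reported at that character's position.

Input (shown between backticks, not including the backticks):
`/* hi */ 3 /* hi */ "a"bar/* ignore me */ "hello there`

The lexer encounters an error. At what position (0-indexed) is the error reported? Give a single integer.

Answer: 42

Derivation:
pos=0: enter COMMENT mode (saw '/*')
exit COMMENT mode (now at pos=8)
pos=9: emit NUM '3' (now at pos=10)
pos=11: enter COMMENT mode (saw '/*')
exit COMMENT mode (now at pos=19)
pos=20: enter STRING mode
pos=20: emit STR "a" (now at pos=23)
pos=23: emit ID 'bar' (now at pos=26)
pos=26: enter COMMENT mode (saw '/*')
exit COMMENT mode (now at pos=41)
pos=42: enter STRING mode
pos=42: ERROR — unterminated string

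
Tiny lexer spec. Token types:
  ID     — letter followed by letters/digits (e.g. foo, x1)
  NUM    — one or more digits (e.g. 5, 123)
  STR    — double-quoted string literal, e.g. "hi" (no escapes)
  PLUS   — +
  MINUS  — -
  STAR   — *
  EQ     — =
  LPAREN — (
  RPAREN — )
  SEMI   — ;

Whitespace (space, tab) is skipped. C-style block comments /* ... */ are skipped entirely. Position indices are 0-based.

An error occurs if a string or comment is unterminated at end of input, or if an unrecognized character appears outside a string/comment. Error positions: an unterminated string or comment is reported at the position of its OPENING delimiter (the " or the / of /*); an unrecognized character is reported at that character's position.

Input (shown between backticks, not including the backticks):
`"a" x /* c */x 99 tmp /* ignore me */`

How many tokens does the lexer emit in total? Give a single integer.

pos=0: enter STRING mode
pos=0: emit STR "a" (now at pos=3)
pos=4: emit ID 'x' (now at pos=5)
pos=6: enter COMMENT mode (saw '/*')
exit COMMENT mode (now at pos=13)
pos=13: emit ID 'x' (now at pos=14)
pos=15: emit NUM '99' (now at pos=17)
pos=18: emit ID 'tmp' (now at pos=21)
pos=22: enter COMMENT mode (saw '/*')
exit COMMENT mode (now at pos=37)
DONE. 5 tokens: [STR, ID, ID, NUM, ID]

Answer: 5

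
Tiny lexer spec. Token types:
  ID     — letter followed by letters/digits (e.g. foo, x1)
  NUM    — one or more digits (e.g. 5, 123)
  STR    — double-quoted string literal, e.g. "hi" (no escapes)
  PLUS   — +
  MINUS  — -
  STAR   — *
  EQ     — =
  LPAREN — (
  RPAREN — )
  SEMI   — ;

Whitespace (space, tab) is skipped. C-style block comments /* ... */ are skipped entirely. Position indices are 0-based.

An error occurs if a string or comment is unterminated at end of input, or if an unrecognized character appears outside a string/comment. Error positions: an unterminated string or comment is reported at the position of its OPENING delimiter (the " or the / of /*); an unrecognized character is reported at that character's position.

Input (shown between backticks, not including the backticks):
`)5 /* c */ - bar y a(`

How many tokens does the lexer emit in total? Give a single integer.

Answer: 7

Derivation:
pos=0: emit RPAREN ')'
pos=1: emit NUM '5' (now at pos=2)
pos=3: enter COMMENT mode (saw '/*')
exit COMMENT mode (now at pos=10)
pos=11: emit MINUS '-'
pos=13: emit ID 'bar' (now at pos=16)
pos=17: emit ID 'y' (now at pos=18)
pos=19: emit ID 'a' (now at pos=20)
pos=20: emit LPAREN '('
DONE. 7 tokens: [RPAREN, NUM, MINUS, ID, ID, ID, LPAREN]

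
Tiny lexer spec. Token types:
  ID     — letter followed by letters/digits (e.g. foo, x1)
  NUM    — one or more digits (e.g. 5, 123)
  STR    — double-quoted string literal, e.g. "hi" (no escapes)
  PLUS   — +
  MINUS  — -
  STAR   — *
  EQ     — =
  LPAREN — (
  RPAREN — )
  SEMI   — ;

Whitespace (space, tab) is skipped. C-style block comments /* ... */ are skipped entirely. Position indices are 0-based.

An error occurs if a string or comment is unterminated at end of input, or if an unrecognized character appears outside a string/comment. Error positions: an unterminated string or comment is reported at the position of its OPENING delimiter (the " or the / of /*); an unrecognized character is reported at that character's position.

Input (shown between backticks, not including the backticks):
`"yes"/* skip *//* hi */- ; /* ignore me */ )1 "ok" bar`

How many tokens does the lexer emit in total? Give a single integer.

pos=0: enter STRING mode
pos=0: emit STR "yes" (now at pos=5)
pos=5: enter COMMENT mode (saw '/*')
exit COMMENT mode (now at pos=15)
pos=15: enter COMMENT mode (saw '/*')
exit COMMENT mode (now at pos=23)
pos=23: emit MINUS '-'
pos=25: emit SEMI ';'
pos=27: enter COMMENT mode (saw '/*')
exit COMMENT mode (now at pos=42)
pos=43: emit RPAREN ')'
pos=44: emit NUM '1' (now at pos=45)
pos=46: enter STRING mode
pos=46: emit STR "ok" (now at pos=50)
pos=51: emit ID 'bar' (now at pos=54)
DONE. 7 tokens: [STR, MINUS, SEMI, RPAREN, NUM, STR, ID]

Answer: 7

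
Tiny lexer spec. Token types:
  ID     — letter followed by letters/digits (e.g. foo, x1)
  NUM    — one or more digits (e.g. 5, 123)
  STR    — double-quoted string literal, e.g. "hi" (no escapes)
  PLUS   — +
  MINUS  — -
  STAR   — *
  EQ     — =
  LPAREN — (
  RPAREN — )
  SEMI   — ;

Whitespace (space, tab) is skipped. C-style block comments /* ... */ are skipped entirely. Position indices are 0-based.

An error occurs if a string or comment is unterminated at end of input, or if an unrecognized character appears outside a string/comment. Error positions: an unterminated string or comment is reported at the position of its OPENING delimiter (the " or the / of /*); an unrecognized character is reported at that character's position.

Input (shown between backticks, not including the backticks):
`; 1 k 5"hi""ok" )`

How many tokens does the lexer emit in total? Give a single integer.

Answer: 7

Derivation:
pos=0: emit SEMI ';'
pos=2: emit NUM '1' (now at pos=3)
pos=4: emit ID 'k' (now at pos=5)
pos=6: emit NUM '5' (now at pos=7)
pos=7: enter STRING mode
pos=7: emit STR "hi" (now at pos=11)
pos=11: enter STRING mode
pos=11: emit STR "ok" (now at pos=15)
pos=16: emit RPAREN ')'
DONE. 7 tokens: [SEMI, NUM, ID, NUM, STR, STR, RPAREN]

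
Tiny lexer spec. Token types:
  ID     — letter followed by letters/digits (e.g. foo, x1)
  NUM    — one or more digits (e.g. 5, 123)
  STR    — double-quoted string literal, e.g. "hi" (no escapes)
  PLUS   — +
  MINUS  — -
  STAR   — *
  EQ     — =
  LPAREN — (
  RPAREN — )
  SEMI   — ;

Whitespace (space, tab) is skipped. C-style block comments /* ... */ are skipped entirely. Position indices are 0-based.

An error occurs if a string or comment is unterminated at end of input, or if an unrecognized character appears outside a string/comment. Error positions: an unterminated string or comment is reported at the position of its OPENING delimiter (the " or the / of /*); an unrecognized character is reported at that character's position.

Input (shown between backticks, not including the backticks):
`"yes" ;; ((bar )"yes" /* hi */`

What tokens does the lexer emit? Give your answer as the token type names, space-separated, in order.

pos=0: enter STRING mode
pos=0: emit STR "yes" (now at pos=5)
pos=6: emit SEMI ';'
pos=7: emit SEMI ';'
pos=9: emit LPAREN '('
pos=10: emit LPAREN '('
pos=11: emit ID 'bar' (now at pos=14)
pos=15: emit RPAREN ')'
pos=16: enter STRING mode
pos=16: emit STR "yes" (now at pos=21)
pos=22: enter COMMENT mode (saw '/*')
exit COMMENT mode (now at pos=30)
DONE. 8 tokens: [STR, SEMI, SEMI, LPAREN, LPAREN, ID, RPAREN, STR]

Answer: STR SEMI SEMI LPAREN LPAREN ID RPAREN STR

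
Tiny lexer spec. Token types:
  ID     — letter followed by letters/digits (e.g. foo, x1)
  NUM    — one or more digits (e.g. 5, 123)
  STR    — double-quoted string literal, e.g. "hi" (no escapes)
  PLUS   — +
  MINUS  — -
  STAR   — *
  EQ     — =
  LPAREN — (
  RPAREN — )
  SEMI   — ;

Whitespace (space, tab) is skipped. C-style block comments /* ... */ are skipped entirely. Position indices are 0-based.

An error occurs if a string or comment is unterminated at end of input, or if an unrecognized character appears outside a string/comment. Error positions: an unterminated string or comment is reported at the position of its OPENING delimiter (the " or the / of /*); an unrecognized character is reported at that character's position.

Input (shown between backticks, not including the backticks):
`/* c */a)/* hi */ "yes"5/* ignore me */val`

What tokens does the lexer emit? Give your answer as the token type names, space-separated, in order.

Answer: ID RPAREN STR NUM ID

Derivation:
pos=0: enter COMMENT mode (saw '/*')
exit COMMENT mode (now at pos=7)
pos=7: emit ID 'a' (now at pos=8)
pos=8: emit RPAREN ')'
pos=9: enter COMMENT mode (saw '/*')
exit COMMENT mode (now at pos=17)
pos=18: enter STRING mode
pos=18: emit STR "yes" (now at pos=23)
pos=23: emit NUM '5' (now at pos=24)
pos=24: enter COMMENT mode (saw '/*')
exit COMMENT mode (now at pos=39)
pos=39: emit ID 'val' (now at pos=42)
DONE. 5 tokens: [ID, RPAREN, STR, NUM, ID]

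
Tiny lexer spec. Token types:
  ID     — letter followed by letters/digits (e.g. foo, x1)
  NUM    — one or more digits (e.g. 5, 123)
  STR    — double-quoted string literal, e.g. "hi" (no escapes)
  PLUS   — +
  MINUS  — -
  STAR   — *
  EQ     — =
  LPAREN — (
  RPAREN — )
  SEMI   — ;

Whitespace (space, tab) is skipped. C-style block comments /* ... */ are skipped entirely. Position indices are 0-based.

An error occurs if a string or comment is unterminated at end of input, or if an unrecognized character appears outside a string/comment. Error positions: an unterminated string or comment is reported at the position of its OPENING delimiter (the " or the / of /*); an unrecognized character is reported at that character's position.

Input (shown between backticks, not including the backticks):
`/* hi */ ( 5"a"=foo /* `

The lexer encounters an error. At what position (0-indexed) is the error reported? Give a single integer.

Answer: 20

Derivation:
pos=0: enter COMMENT mode (saw '/*')
exit COMMENT mode (now at pos=8)
pos=9: emit LPAREN '('
pos=11: emit NUM '5' (now at pos=12)
pos=12: enter STRING mode
pos=12: emit STR "a" (now at pos=15)
pos=15: emit EQ '='
pos=16: emit ID 'foo' (now at pos=19)
pos=20: enter COMMENT mode (saw '/*')
pos=20: ERROR — unterminated comment (reached EOF)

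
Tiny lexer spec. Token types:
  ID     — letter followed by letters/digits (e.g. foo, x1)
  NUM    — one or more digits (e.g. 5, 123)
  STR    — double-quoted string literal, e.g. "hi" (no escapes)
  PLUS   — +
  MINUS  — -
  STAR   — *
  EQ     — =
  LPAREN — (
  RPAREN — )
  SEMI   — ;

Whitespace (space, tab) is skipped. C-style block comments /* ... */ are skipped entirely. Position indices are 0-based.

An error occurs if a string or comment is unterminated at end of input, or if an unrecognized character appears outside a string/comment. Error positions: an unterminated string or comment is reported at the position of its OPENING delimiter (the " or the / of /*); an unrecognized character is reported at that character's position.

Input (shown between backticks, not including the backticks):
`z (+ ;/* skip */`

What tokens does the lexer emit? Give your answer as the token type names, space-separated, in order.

pos=0: emit ID 'z' (now at pos=1)
pos=2: emit LPAREN '('
pos=3: emit PLUS '+'
pos=5: emit SEMI ';'
pos=6: enter COMMENT mode (saw '/*')
exit COMMENT mode (now at pos=16)
DONE. 4 tokens: [ID, LPAREN, PLUS, SEMI]

Answer: ID LPAREN PLUS SEMI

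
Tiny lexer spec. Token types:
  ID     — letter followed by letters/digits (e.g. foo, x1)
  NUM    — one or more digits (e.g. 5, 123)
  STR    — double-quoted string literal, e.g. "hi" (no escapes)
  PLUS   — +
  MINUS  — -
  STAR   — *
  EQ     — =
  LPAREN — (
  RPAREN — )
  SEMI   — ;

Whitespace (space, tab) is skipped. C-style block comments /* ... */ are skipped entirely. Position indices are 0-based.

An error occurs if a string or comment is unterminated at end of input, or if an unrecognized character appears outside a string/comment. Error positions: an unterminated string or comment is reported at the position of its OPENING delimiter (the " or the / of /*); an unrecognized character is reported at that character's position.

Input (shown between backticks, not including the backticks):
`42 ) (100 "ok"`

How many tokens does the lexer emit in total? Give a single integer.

Answer: 5

Derivation:
pos=0: emit NUM '42' (now at pos=2)
pos=3: emit RPAREN ')'
pos=5: emit LPAREN '('
pos=6: emit NUM '100' (now at pos=9)
pos=10: enter STRING mode
pos=10: emit STR "ok" (now at pos=14)
DONE. 5 tokens: [NUM, RPAREN, LPAREN, NUM, STR]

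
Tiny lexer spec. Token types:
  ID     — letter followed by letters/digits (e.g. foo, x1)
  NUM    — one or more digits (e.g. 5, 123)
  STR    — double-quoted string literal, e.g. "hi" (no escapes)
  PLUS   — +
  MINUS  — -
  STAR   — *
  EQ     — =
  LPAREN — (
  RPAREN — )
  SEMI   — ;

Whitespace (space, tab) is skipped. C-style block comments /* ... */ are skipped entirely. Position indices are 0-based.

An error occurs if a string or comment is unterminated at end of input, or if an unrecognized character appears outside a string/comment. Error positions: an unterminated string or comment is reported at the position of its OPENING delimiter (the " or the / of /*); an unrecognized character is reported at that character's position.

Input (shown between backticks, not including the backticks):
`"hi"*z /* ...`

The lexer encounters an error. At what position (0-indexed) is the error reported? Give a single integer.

pos=0: enter STRING mode
pos=0: emit STR "hi" (now at pos=4)
pos=4: emit STAR '*'
pos=5: emit ID 'z' (now at pos=6)
pos=7: enter COMMENT mode (saw '/*')
pos=7: ERROR — unterminated comment (reached EOF)

Answer: 7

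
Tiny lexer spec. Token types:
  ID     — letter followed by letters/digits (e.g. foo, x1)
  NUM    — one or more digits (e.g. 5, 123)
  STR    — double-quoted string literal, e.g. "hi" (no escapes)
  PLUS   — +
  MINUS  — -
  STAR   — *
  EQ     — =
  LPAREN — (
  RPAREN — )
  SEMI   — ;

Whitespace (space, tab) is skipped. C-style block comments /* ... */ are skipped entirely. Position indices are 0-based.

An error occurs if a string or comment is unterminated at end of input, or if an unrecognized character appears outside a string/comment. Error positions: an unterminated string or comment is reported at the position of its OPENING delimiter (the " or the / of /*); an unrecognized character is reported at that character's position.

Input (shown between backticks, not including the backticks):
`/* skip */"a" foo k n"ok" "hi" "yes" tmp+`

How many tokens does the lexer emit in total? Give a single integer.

pos=0: enter COMMENT mode (saw '/*')
exit COMMENT mode (now at pos=10)
pos=10: enter STRING mode
pos=10: emit STR "a" (now at pos=13)
pos=14: emit ID 'foo' (now at pos=17)
pos=18: emit ID 'k' (now at pos=19)
pos=20: emit ID 'n' (now at pos=21)
pos=21: enter STRING mode
pos=21: emit STR "ok" (now at pos=25)
pos=26: enter STRING mode
pos=26: emit STR "hi" (now at pos=30)
pos=31: enter STRING mode
pos=31: emit STR "yes" (now at pos=36)
pos=37: emit ID 'tmp' (now at pos=40)
pos=40: emit PLUS '+'
DONE. 9 tokens: [STR, ID, ID, ID, STR, STR, STR, ID, PLUS]

Answer: 9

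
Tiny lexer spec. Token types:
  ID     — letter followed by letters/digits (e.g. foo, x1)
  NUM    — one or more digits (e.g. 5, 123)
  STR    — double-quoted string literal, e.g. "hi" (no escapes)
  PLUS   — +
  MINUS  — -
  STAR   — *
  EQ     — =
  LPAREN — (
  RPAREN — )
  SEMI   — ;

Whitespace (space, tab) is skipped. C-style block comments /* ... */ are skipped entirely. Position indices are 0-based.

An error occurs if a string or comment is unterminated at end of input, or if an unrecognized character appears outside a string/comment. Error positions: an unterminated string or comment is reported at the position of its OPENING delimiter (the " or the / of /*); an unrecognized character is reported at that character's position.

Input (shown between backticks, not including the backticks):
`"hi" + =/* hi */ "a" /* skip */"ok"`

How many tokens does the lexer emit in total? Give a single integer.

pos=0: enter STRING mode
pos=0: emit STR "hi" (now at pos=4)
pos=5: emit PLUS '+'
pos=7: emit EQ '='
pos=8: enter COMMENT mode (saw '/*')
exit COMMENT mode (now at pos=16)
pos=17: enter STRING mode
pos=17: emit STR "a" (now at pos=20)
pos=21: enter COMMENT mode (saw '/*')
exit COMMENT mode (now at pos=31)
pos=31: enter STRING mode
pos=31: emit STR "ok" (now at pos=35)
DONE. 5 tokens: [STR, PLUS, EQ, STR, STR]

Answer: 5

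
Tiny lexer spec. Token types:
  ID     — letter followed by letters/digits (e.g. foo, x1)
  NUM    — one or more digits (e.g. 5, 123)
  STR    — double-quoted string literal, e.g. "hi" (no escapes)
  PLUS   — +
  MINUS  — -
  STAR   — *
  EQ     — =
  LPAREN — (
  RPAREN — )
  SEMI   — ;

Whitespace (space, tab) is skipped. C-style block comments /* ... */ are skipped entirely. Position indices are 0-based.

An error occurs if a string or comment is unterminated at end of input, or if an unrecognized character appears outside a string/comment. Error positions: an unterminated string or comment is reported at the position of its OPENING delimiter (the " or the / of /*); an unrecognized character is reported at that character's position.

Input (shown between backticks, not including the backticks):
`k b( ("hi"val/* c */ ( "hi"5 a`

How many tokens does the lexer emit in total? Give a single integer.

pos=0: emit ID 'k' (now at pos=1)
pos=2: emit ID 'b' (now at pos=3)
pos=3: emit LPAREN '('
pos=5: emit LPAREN '('
pos=6: enter STRING mode
pos=6: emit STR "hi" (now at pos=10)
pos=10: emit ID 'val' (now at pos=13)
pos=13: enter COMMENT mode (saw '/*')
exit COMMENT mode (now at pos=20)
pos=21: emit LPAREN '('
pos=23: enter STRING mode
pos=23: emit STR "hi" (now at pos=27)
pos=27: emit NUM '5' (now at pos=28)
pos=29: emit ID 'a' (now at pos=30)
DONE. 10 tokens: [ID, ID, LPAREN, LPAREN, STR, ID, LPAREN, STR, NUM, ID]

Answer: 10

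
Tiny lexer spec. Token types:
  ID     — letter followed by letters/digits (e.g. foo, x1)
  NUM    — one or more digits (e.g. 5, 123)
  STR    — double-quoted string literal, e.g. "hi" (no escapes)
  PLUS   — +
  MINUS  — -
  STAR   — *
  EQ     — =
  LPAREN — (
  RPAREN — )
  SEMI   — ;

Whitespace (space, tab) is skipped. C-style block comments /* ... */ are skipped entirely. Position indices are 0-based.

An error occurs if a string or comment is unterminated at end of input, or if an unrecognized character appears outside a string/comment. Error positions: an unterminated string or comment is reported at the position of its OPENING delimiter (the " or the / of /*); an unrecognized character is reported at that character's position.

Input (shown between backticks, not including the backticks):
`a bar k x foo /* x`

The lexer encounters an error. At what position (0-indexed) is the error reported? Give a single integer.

Answer: 14

Derivation:
pos=0: emit ID 'a' (now at pos=1)
pos=2: emit ID 'bar' (now at pos=5)
pos=6: emit ID 'k' (now at pos=7)
pos=8: emit ID 'x' (now at pos=9)
pos=10: emit ID 'foo' (now at pos=13)
pos=14: enter COMMENT mode (saw '/*')
pos=14: ERROR — unterminated comment (reached EOF)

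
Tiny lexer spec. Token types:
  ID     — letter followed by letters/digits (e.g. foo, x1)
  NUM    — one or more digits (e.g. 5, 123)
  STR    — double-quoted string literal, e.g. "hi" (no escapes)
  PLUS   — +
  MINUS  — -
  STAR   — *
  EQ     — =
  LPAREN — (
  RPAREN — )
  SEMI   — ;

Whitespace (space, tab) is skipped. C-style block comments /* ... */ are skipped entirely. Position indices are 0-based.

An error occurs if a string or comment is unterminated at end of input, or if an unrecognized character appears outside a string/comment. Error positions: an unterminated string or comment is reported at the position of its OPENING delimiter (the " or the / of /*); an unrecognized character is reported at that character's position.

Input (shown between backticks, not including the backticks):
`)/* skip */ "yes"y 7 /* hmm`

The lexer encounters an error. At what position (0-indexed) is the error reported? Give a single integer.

Answer: 21

Derivation:
pos=0: emit RPAREN ')'
pos=1: enter COMMENT mode (saw '/*')
exit COMMENT mode (now at pos=11)
pos=12: enter STRING mode
pos=12: emit STR "yes" (now at pos=17)
pos=17: emit ID 'y' (now at pos=18)
pos=19: emit NUM '7' (now at pos=20)
pos=21: enter COMMENT mode (saw '/*')
pos=21: ERROR — unterminated comment (reached EOF)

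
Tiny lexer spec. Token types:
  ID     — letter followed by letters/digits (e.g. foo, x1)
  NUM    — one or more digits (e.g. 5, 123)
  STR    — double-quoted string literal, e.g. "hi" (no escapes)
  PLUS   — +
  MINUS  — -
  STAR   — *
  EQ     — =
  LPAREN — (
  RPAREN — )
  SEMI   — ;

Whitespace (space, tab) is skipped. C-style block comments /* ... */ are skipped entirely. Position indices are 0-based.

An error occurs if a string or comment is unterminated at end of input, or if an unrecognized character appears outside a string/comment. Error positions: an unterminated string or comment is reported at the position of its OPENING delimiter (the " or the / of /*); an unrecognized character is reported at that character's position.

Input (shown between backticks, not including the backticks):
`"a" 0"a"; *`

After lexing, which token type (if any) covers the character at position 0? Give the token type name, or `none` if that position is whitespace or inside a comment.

pos=0: enter STRING mode
pos=0: emit STR "a" (now at pos=3)
pos=4: emit NUM '0' (now at pos=5)
pos=5: enter STRING mode
pos=5: emit STR "a" (now at pos=8)
pos=8: emit SEMI ';'
pos=10: emit STAR '*'
DONE. 5 tokens: [STR, NUM, STR, SEMI, STAR]
Position 0: char is '"' -> STR

Answer: STR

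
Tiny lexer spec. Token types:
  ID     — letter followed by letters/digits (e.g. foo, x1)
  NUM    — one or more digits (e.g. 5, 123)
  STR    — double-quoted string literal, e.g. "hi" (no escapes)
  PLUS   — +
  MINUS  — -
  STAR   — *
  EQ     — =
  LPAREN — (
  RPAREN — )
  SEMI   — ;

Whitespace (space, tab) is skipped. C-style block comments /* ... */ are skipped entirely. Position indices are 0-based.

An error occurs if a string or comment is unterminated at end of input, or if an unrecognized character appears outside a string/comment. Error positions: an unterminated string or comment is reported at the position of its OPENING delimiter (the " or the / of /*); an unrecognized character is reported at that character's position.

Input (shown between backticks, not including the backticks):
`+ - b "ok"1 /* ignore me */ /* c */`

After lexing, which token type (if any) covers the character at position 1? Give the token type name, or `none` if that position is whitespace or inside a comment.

Answer: none

Derivation:
pos=0: emit PLUS '+'
pos=2: emit MINUS '-'
pos=4: emit ID 'b' (now at pos=5)
pos=6: enter STRING mode
pos=6: emit STR "ok" (now at pos=10)
pos=10: emit NUM '1' (now at pos=11)
pos=12: enter COMMENT mode (saw '/*')
exit COMMENT mode (now at pos=27)
pos=28: enter COMMENT mode (saw '/*')
exit COMMENT mode (now at pos=35)
DONE. 5 tokens: [PLUS, MINUS, ID, STR, NUM]
Position 1: char is ' ' -> none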